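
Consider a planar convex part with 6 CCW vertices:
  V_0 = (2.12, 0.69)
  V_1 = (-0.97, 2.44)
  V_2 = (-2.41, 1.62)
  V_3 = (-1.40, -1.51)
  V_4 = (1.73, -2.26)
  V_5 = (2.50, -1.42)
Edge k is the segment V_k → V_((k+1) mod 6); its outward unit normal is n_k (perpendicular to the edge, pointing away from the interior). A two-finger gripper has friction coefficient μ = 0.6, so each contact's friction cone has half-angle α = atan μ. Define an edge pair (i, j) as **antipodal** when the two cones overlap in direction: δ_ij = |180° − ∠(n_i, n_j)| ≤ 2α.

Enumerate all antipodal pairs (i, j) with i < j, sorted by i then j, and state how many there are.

α = atan 0.6 = 30.96°;  2α = 61.93°
n_0 = (+0.4928, +0.8701)
n_1 = (-0.4948, +0.8690)
n_2 = (-0.9517, -0.3071)
n_3 = (-0.2330, -0.9725)
n_4 = (+0.7372, -0.6757)
n_5 = (+0.9842, +0.1772)
  (0,1): δ = 120.82°  ·
  (0,2): δ = 42.59°  ✓
  (0,3): δ = 16.05°  ✓
  (0,4): δ = 77.01°  ·
  (0,5): δ = 129.73°  ·
  (1,2): δ = 101.78°  ·
  (1,3): δ = 43.13°  ✓
  (1,4): δ = 17.83°  ✓
  (1,5): δ = 70.55°  ·
  (2,3): δ = 121.36°  ·
  (2,4): δ = 60.39°  ✓
  (2,5): δ = 7.67°  ✓
  (3,4): δ = 119.04°  ·
  (3,5): δ = 66.32°  ·
  (4,5): δ = 127.28°  ·
antipodal pairs: 6

count = 6; pairs: (0,2), (0,3), (1,3), (1,4), (2,4), (2,5)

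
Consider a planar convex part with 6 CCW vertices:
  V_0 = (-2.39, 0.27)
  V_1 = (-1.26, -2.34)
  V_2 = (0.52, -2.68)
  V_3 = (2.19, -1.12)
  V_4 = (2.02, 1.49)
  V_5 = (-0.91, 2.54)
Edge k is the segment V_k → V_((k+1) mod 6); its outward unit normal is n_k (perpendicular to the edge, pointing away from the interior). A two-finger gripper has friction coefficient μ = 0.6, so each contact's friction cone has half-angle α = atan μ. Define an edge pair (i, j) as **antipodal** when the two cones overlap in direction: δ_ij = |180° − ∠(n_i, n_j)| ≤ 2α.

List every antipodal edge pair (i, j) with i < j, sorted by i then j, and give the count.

count = 5; pairs: (0,3), (0,4), (1,4), (2,5), (3,5)

α = atan 0.6 = 30.96°;  2α = 61.93°
n_0 = (-0.9177, -0.3973)
n_1 = (-0.1876, -0.9822)
n_2 = (+0.6826, -0.7308)
n_3 = (+0.9979, +0.0650)
n_4 = (+0.3374, +0.9414)
n_5 = (-0.8377, +0.5462)
  (0,1): δ = 124.22°  ·
  (0,2): δ = 70.36°  ·
  (0,3): δ = 19.68°  ✓
  (0,4): δ = 46.87°  ✓
  (0,5): δ = 123.49°  ·
  (1,2): δ = 126.14°  ·
  (1,3): δ = 75.46°  ·
  (1,4): δ = 8.90°  ✓
  (1,5): δ = 67.71°  ·
  (2,3): δ = 129.32°  ·
  (2,4): δ = 62.77°  ·
  (2,5): δ = 13.85°  ✓
  (3,4): δ = 113.44°  ·
  (3,5): δ = 36.83°  ✓
  (4,5): δ = 103.39°  ·
antipodal pairs: 5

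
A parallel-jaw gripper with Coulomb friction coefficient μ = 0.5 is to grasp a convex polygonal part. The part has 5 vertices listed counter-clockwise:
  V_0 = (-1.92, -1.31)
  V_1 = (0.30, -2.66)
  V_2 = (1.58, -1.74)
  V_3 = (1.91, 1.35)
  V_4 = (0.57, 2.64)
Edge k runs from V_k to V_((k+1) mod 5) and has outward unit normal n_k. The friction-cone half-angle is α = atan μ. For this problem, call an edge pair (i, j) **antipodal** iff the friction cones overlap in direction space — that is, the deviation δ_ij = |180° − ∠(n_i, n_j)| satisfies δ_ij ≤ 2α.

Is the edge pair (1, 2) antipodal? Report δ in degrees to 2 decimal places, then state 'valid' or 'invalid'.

δ = 131.80°, invalid

α = atan 0.5 = 26.57°;  2α = 53.13°
edge 1: e_1 = (+1.28, +0.92);  n_1 = (+0.5836, -0.8120)
edge 2: e_2 = (+0.33, +3.09);  n_2 = (+0.9943, -0.1062)
∠(n_1, n_2) = 48.20°
δ = |180° − 48.20°| = 131.80°
131.80° > 2α = 53.13°  →  invalid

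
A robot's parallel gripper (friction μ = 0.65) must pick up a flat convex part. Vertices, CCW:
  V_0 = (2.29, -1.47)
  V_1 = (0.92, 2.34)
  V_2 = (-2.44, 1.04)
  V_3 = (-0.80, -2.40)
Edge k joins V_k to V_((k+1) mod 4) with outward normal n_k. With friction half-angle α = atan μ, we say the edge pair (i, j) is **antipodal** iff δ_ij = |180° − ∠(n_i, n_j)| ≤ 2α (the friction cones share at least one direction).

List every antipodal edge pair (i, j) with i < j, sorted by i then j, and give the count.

α = atan 0.65 = 33.02°;  2α = 66.05°
n_0 = (+0.9410, +0.3384)
n_1 = (-0.3608, +0.9326)
n_2 = (-0.9027, -0.4303)
n_3 = (+0.2882, -0.9576)
  (0,1): δ = 88.63°  ·
  (0,2): δ = 5.71°  ✓
  (0,3): δ = 86.97°  ·
  (1,2): δ = 85.66°  ·
  (1,3): δ = 4.40°  ✓
  (2,3): δ = 98.74°  ·
antipodal pairs: 2

count = 2; pairs: (0,2), (1,3)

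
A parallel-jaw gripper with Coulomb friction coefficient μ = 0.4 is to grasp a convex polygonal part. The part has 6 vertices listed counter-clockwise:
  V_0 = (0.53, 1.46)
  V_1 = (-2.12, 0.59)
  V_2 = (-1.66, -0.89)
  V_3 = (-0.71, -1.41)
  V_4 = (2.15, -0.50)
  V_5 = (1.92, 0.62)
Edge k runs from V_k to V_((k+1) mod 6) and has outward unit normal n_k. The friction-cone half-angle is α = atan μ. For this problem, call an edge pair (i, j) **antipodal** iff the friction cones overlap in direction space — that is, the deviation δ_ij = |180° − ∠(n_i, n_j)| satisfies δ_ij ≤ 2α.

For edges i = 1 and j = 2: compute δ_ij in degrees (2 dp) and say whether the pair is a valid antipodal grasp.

δ = 135.96°, invalid

α = atan 0.4 = 21.80°;  2α = 43.60°
edge 1: e_1 = (+0.46, -1.48);  n_1 = (-0.9549, -0.2968)
edge 2: e_2 = (+0.95, -0.52);  n_2 = (-0.4801, -0.8772)
∠(n_1, n_2) = 44.04°
δ = |180° − 44.04°| = 135.96°
135.96° > 2α = 43.60°  →  invalid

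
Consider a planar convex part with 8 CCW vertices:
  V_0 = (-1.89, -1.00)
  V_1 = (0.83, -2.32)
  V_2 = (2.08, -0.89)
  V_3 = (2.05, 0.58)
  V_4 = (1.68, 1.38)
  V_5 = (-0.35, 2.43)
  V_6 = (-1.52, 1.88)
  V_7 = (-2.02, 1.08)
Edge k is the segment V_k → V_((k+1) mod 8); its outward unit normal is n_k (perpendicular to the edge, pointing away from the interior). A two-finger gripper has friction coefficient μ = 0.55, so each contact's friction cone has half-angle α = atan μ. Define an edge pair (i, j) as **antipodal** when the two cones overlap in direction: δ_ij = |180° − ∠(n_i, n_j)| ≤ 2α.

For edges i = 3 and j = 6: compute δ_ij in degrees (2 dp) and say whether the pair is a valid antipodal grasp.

α = atan 0.55 = 28.81°;  2α = 57.62°
edge 3: e_3 = (-0.37, +0.80);  n_3 = (+0.9076, +0.4198)
edge 6: e_6 = (-0.50, -0.80);  n_6 = (-0.8480, +0.5300)
∠(n_3, n_6) = 123.17°
δ = |180° − 123.17°| = 56.83°
56.83° ≤ 2α = 57.62°  →  valid

δ = 56.83°, valid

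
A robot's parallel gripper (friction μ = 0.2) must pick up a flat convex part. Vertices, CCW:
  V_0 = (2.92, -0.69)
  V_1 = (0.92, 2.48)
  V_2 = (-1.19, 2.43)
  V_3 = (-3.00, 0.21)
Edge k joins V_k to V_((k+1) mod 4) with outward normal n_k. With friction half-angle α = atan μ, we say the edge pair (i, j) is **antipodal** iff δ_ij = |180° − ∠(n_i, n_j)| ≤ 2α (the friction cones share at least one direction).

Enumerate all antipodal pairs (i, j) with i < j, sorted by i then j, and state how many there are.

α = atan 0.2 = 11.31°;  2α = 22.62°
n_0 = (+0.8457, +0.5336)
n_1 = (-0.0237, +0.9997)
n_2 = (-0.7750, +0.6319)
n_3 = (-0.1503, -0.9886)
  (0,1): δ = 120.89°  ·
  (0,2): δ = 71.44°  ·
  (0,3): δ = 49.11°  ·
  (1,2): δ = 130.55°  ·
  (1,3): δ = 10.00°  ✓
  (2,3): δ = 59.45°  ·
antipodal pairs: 1

count = 1; pairs: (1,3)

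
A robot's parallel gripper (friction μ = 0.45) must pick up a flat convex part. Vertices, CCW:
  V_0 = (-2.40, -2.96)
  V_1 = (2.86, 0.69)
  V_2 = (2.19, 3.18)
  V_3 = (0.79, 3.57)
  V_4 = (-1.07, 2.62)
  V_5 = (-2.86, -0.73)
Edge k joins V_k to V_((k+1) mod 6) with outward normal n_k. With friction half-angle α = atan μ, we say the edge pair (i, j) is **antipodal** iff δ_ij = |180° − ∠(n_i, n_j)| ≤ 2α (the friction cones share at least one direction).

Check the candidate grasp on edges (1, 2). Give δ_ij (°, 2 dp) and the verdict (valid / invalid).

α = atan 0.45 = 24.23°;  2α = 48.46°
edge 1: e_1 = (-0.67, +2.49);  n_1 = (+0.9657, +0.2598)
edge 2: e_2 = (-1.40, +0.39);  n_2 = (+0.2684, +0.9633)
∠(n_1, n_2) = 59.37°
δ = |180° − 59.37°| = 120.63°
120.63° > 2α = 48.46°  →  invalid

δ = 120.63°, invalid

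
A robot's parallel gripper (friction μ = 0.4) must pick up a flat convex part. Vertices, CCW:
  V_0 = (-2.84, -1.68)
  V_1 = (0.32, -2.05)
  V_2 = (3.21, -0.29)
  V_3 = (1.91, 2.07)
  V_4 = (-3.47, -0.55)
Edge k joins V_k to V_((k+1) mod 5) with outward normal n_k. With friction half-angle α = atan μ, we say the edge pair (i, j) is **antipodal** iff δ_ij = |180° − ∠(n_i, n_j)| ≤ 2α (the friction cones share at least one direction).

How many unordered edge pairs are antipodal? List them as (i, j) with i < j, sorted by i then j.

α = atan 0.4 = 21.80°;  2α = 43.60°
n_0 = (-0.1163, -0.9932)
n_1 = (+0.5201, -0.8541)
n_2 = (+0.8759, +0.4825)
n_3 = (-0.4378, +0.8991)
n_4 = (-0.8734, -0.4870)
  (0,1): δ = 141.98°  ·
  (0,2): δ = 54.47°  ·
  (0,3): δ = 32.64°  ✓
  (0,4): δ = 125.82°  ·
  (1,2): δ = 92.49°  ·
  (1,3): δ = 5.38°  ✓
  (1,4): δ = 87.80°  ·
  (2,3): δ = 92.88°  ·
  (2,4): δ = 0.29°  ✓
  (3,4): δ = 86.82°  ·
antipodal pairs: 3

count = 3; pairs: (0,3), (1,3), (2,4)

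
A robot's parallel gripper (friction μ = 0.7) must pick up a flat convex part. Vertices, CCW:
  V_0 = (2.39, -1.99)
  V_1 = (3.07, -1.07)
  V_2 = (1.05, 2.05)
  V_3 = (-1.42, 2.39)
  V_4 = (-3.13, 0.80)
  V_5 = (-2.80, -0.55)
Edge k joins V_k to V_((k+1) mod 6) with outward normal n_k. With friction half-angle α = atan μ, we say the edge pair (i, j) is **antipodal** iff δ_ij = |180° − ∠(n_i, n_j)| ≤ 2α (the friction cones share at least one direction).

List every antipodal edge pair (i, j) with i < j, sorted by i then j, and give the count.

count = 8; pairs: (0,2), (0,3), (0,4), (1,4), (1,5), (2,4), (2,5), (3,5)

α = atan 0.7 = 34.99°;  2α = 69.98°
n_0 = (+0.8042, -0.5944)
n_1 = (+0.8394, +0.5435)
n_2 = (+0.1364, +0.9907)
n_3 = (-0.6809, +0.7323)
n_4 = (-0.9714, -0.2375)
n_5 = (-0.2674, -0.9636)
  (0,1): δ = 110.61°  ·
  (0,2): δ = 61.37°  ✓
  (0,3): δ = 10.61°  ✓
  (0,4): δ = 50.21°  ✓
  (0,5): δ = 110.96°  ·
  (1,2): δ = 130.76°  ·
  (1,3): δ = 80.00°  ·
  (1,4): δ = 19.18°  ✓
  (1,5): δ = 41.57°  ✓
  (2,3): δ = 129.24°  ·
  (2,4): δ = 68.43°  ✓
  (2,5): δ = 7.67°  ✓
  (3,4): δ = 119.18°  ·
  (3,5): δ = 58.42°  ✓
  (4,5): δ = 119.24°  ·
antipodal pairs: 8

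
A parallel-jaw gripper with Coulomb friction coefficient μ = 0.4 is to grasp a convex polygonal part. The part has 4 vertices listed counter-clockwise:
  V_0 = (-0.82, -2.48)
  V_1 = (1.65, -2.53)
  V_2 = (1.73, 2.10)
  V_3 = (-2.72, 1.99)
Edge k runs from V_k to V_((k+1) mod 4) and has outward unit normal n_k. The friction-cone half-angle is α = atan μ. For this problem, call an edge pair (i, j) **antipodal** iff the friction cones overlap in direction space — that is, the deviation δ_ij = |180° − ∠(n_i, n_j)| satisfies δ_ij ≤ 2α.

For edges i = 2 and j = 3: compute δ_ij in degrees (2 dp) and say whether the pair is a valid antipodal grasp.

α = atan 0.4 = 21.80°;  2α = 43.60°
edge 2: e_2 = (-4.45, -0.11);  n_2 = (-0.0247, +0.9997)
edge 3: e_3 = (+1.90, -4.47);  n_3 = (-0.9203, -0.3912)
∠(n_2, n_3) = 111.61°
δ = |180° − 111.61°| = 68.39°
68.39° > 2α = 43.60°  →  invalid

δ = 68.39°, invalid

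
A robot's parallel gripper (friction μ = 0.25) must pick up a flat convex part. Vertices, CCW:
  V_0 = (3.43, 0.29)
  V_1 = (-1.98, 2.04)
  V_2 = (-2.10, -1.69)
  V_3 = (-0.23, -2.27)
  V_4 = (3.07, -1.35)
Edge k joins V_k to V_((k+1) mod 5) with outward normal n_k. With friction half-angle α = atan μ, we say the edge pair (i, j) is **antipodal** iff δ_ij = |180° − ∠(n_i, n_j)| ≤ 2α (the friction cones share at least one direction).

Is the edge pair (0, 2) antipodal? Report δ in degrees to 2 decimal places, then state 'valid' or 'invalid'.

δ = 0.69°, valid

α = atan 0.25 = 14.04°;  2α = 28.07°
edge 0: e_0 = (-5.41, +1.75);  n_0 = (+0.3078, +0.9515)
edge 2: e_2 = (+1.87, -0.58);  n_2 = (-0.2962, -0.9551)
∠(n_0, n_2) = 179.31°
δ = |180° − 179.31°| = 0.69°
0.69° ≤ 2α = 28.07°  →  valid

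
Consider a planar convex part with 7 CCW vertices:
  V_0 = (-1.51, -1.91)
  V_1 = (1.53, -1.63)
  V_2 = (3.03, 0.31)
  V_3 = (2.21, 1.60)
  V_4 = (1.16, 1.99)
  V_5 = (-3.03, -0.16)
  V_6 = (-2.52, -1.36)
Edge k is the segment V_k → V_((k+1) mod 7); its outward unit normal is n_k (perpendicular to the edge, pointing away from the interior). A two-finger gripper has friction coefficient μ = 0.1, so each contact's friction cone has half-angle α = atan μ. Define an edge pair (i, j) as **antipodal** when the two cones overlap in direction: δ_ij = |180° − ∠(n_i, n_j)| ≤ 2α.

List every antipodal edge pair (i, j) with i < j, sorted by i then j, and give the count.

α = atan 0.1 = 5.71°;  2α = 11.42°
n_0 = (+0.0917, -0.9958)
n_1 = (+0.7911, -0.6117)
n_2 = (+0.8439, +0.5365)
n_3 = (+0.3482, +0.9374)
n_4 = (-0.4565, +0.8897)
n_5 = (-0.9203, -0.3911)
n_6 = (-0.4782, -0.8782)
  (0,1): δ = 132.97°  ·
  (0,2): δ = 62.82°  ·
  (0,3): δ = 25.64°  ·
  (0,4): δ = 21.90°  ·
  (0,5): δ = 107.76°  ·
  (0,6): δ = 146.17°  ·
  (1,2): δ = 109.85°  ·
  (1,3): δ = 72.67°  ·
  (1,4): δ = 25.13°  ·
  (1,5): δ = 60.74°  ·
  (1,6): δ = 99.14°  ·
  (2,3): δ = 142.82°  ·
  (2,4): δ = 95.28°  ·
  (2,5): δ = 9.42°  ✓
  (2,6): δ = 28.99°  ·
  (3,4): δ = 132.46°  ·
  (3,5): δ = 46.60°  ·
  (3,6): δ = 8.19°  ✓
  (4,5): δ = 94.14°  ·
  (4,6): δ = 55.73°  ·
  (5,6): δ = 141.60°  ·
antipodal pairs: 2

count = 2; pairs: (2,5), (3,6)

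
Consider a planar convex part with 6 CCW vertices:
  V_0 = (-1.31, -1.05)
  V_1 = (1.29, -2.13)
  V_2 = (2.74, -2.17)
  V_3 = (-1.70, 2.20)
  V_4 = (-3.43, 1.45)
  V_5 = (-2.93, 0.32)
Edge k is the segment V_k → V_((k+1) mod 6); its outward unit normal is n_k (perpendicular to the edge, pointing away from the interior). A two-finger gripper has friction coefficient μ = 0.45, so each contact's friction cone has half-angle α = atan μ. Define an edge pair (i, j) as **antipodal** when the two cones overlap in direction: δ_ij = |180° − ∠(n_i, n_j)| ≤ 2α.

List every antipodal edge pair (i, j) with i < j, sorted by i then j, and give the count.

α = atan 0.45 = 24.23°;  2α = 48.46°
n_0 = (-0.3836, -0.9235)
n_1 = (-0.0276, -0.9996)
n_2 = (+0.7015, +0.7127)
n_3 = (-0.3978, +0.9175)
n_4 = (-0.9145, -0.4046)
n_5 = (-0.6457, -0.7636)
  (0,1): δ = 159.02°  ·
  (0,2): δ = 21.99°  ✓
  (0,3): δ = 46.00°  ✓
  (0,4): δ = 136.43°  ·
  (0,5): δ = 162.34°  ·
  (1,2): δ = 42.96°  ✓
  (1,3): δ = 25.02°  ✓
  (1,4): δ = 115.45°  ·
  (1,5): δ = 141.36°  ·
  (2,3): δ = 112.02°  ·
  (2,4): δ = 21.59°  ✓
  (2,5): δ = 4.32°  ✓
  (3,4): δ = 89.57°  ·
  (3,5): δ = 63.66°  ·
  (4,5): δ = 154.09°  ·
antipodal pairs: 6

count = 6; pairs: (0,2), (0,3), (1,2), (1,3), (2,4), (2,5)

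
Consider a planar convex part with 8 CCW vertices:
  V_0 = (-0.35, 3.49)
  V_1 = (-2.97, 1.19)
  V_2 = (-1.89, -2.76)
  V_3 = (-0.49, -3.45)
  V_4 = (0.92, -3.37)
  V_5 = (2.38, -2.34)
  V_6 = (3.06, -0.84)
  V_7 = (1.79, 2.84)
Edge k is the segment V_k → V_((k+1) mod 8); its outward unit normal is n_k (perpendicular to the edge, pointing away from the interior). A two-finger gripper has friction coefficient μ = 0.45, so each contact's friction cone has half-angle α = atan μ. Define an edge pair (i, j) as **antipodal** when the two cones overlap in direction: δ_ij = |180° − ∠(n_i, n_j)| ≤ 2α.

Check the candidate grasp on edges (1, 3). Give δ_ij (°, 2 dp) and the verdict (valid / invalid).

α = atan 0.45 = 24.23°;  2α = 48.46°
edge 1: e_1 = (+1.08, -3.95);  n_1 = (-0.9646, -0.2637)
edge 3: e_3 = (+1.41, +0.08);  n_3 = (+0.0566, -0.9984)
∠(n_1, n_3) = 77.96°
δ = |180° − 77.96°| = 102.04°
102.04° > 2α = 48.46°  →  invalid

δ = 102.04°, invalid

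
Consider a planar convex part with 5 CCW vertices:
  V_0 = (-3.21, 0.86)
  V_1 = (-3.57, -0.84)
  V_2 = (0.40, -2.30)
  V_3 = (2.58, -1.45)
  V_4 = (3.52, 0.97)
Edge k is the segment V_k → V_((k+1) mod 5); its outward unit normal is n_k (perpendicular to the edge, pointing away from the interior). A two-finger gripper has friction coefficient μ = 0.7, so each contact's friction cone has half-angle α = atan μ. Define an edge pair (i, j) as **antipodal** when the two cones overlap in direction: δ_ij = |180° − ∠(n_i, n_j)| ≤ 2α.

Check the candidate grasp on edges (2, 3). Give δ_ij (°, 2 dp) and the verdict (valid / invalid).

α = atan 0.7 = 34.99°;  2α = 69.98°
edge 2: e_2 = (+2.18, +0.85);  n_2 = (+0.3633, -0.9317)
edge 3: e_3 = (+0.94, +2.42);  n_3 = (+0.9321, -0.3621)
∠(n_2, n_3) = 47.47°
δ = |180° − 47.47°| = 132.53°
132.53° > 2α = 69.98°  →  invalid

δ = 132.53°, invalid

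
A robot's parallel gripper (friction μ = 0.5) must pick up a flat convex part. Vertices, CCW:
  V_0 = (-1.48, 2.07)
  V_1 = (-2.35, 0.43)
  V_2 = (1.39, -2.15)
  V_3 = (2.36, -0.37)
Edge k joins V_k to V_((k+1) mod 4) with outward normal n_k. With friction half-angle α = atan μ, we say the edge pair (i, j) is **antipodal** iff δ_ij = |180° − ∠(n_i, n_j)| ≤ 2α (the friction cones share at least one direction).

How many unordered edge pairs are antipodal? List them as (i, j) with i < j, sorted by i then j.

α = atan 0.5 = 26.57°;  2α = 53.13°
n_0 = (-0.8834, +0.4686)
n_1 = (-0.5678, -0.8231)
n_2 = (+0.8781, -0.4785)
n_3 = (+0.5363, +0.8440)
  (0,1): δ = 96.65°  ·
  (0,2): δ = 0.64°  ✓
  (0,3): δ = 85.51°  ·
  (1,2): δ = 83.99°  ·
  (1,3): δ = 2.17°  ✓
  (2,3): δ = 93.84°  ·
antipodal pairs: 2

count = 2; pairs: (0,2), (1,3)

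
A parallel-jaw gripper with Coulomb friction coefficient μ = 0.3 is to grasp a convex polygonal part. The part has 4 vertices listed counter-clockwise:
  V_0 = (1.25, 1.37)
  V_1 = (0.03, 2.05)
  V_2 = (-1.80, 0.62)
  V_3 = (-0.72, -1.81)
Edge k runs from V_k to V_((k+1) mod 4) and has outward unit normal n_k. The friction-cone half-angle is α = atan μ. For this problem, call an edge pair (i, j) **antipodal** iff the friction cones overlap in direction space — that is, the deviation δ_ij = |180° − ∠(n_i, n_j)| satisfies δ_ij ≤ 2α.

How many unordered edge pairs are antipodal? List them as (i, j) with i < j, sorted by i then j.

count = 1; pairs: (1,3)

α = atan 0.3 = 16.70°;  2α = 33.40°
n_0 = (+0.4869, +0.8735)
n_1 = (-0.6157, +0.7880)
n_2 = (-0.9138, -0.4061)
n_3 = (+0.8501, -0.5266)
  (0,1): δ = 112.86°  ·
  (0,2): δ = 36.90°  ·
  (0,3): δ = 87.36°  ·
  (1,2): δ = 104.04°  ·
  (1,3): δ = 20.22°  ✓
  (2,3): δ = 55.74°  ·
antipodal pairs: 1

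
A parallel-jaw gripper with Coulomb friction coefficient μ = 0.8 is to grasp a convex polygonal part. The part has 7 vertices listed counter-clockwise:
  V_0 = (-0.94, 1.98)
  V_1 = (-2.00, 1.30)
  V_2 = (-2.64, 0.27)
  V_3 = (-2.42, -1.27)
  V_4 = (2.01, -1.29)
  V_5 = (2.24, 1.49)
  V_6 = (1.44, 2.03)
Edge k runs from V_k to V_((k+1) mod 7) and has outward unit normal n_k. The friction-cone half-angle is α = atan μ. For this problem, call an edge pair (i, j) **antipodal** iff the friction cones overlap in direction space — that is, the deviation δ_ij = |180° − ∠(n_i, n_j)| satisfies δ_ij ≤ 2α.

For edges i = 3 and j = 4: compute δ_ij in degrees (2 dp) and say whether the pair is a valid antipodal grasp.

α = atan 0.8 = 38.66°;  2α = 77.32°
edge 3: e_3 = (+4.43, -0.02);  n_3 = (-0.0045, -1.0000)
edge 4: e_4 = (+0.23, +2.78);  n_4 = (+0.9966, -0.0825)
∠(n_3, n_4) = 85.53°
δ = |180° − 85.53°| = 94.47°
94.47° > 2α = 77.32°  →  invalid

δ = 94.47°, invalid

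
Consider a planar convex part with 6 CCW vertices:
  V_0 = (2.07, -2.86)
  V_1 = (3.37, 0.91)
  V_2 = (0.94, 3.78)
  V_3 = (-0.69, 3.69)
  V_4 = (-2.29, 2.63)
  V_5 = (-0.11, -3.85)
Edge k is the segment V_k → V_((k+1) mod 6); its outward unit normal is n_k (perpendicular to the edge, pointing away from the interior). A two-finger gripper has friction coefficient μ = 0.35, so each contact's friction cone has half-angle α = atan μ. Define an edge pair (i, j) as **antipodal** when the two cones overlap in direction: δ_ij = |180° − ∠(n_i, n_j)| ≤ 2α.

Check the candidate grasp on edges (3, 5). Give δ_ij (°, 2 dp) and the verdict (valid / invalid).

δ = 9.10°, valid

α = atan 0.35 = 19.29°;  2α = 38.58°
edge 3: e_3 = (-1.60, -1.06);  n_3 = (-0.5523, +0.8336)
edge 5: e_5 = (+2.18, +0.99);  n_5 = (+0.4135, -0.9105)
∠(n_3, n_5) = 170.90°
δ = |180° − 170.90°| = 9.10°
9.10° ≤ 2α = 38.58°  →  valid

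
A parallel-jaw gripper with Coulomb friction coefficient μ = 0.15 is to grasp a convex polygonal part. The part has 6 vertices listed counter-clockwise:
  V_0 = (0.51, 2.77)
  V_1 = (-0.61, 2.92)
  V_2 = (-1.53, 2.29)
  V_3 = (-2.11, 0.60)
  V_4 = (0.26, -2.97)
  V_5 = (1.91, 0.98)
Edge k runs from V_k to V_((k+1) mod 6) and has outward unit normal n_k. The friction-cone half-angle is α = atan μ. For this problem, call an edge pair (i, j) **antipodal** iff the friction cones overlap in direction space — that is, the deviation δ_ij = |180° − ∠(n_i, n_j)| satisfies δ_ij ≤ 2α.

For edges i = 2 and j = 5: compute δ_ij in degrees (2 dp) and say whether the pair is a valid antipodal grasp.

α = atan 0.15 = 8.53°;  2α = 17.06°
edge 2: e_2 = (-0.58, -1.69);  n_2 = (-0.9458, +0.3246)
edge 5: e_5 = (-1.40, +1.79);  n_5 = (+0.7877, +0.6161)
∠(n_2, n_5) = 123.03°
δ = |180° − 123.03°| = 56.97°
56.97° > 2α = 17.06°  →  invalid

δ = 56.97°, invalid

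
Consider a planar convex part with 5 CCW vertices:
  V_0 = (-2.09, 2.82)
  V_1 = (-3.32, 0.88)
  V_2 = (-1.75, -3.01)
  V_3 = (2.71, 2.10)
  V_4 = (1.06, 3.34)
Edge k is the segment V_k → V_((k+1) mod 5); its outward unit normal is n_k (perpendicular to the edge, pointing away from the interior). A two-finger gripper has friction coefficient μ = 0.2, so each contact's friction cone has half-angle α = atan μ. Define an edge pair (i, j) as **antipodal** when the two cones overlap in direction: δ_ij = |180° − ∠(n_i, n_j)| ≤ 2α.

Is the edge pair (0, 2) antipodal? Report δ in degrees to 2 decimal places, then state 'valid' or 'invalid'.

α = atan 0.2 = 11.31°;  2α = 22.62°
edge 0: e_0 = (-1.23, -1.94);  n_0 = (-0.8446, +0.5355)
edge 2: e_2 = (+4.46, +5.11);  n_2 = (+0.7534, -0.6576)
∠(n_0, n_2) = 171.26°
δ = |180° − 171.26°| = 8.74°
8.74° ≤ 2α = 22.62°  →  valid

δ = 8.74°, valid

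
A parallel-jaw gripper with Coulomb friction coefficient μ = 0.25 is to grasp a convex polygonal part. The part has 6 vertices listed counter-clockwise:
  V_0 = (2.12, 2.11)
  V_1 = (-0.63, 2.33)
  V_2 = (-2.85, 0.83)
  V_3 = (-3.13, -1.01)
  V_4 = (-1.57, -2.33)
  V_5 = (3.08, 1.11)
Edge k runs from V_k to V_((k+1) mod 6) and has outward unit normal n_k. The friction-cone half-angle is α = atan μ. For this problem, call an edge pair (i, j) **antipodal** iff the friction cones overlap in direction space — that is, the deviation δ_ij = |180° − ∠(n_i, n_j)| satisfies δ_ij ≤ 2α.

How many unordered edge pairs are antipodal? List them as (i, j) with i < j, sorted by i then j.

α = atan 0.25 = 14.04°;  2α = 28.07°
n_0 = (+0.0797, +0.9968)
n_1 = (-0.5599, +0.8286)
n_2 = (-0.9886, +0.1504)
n_3 = (-0.6459, -0.7634)
n_4 = (+0.5947, -0.8039)
n_5 = (+0.7214, +0.6925)
  (0,1): δ = 141.38°  ·
  (0,2): δ = 94.08°  ·
  (0,3): δ = 35.66°  ·
  (0,4): δ = 41.07°  ·
  (0,5): δ = 138.40°  ·
  (1,2): δ = 132.70°  ·
  (1,3): δ = 74.28°  ·
  (1,4): δ = 2.45°  ✓
  (1,5): δ = 99.78°  ·
  (2,3): δ = 121.58°  ·
  (2,4): δ = 44.85°  ·
  (2,5): δ = 52.48°  ·
  (3,4): δ = 103.27°  ·
  (3,5): δ = 5.93°  ✓
  (4,5): δ = 82.66°  ·
antipodal pairs: 2

count = 2; pairs: (1,4), (3,5)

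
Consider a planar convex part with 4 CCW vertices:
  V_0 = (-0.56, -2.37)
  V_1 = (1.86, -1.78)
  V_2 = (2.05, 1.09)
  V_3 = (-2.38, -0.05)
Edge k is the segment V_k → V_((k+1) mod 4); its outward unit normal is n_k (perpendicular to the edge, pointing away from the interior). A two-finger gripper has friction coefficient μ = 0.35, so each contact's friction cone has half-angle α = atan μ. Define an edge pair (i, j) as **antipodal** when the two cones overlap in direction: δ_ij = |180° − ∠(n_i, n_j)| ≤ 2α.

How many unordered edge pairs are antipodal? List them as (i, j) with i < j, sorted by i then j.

count = 1; pairs: (0,2)

α = atan 0.35 = 19.29°;  2α = 38.58°
n_0 = (+0.2369, -0.9715)
n_1 = (+0.9978, -0.0661)
n_2 = (-0.2492, +0.9684)
n_3 = (-0.7868, -0.6172)
  (0,1): δ = 107.49°  ·
  (0,2): δ = 0.73°  ✓
  (0,3): δ = 114.41°  ·
  (1,2): δ = 71.78°  ·
  (1,3): δ = 41.90°  ·
  (2,3): δ = 66.32°  ·
antipodal pairs: 1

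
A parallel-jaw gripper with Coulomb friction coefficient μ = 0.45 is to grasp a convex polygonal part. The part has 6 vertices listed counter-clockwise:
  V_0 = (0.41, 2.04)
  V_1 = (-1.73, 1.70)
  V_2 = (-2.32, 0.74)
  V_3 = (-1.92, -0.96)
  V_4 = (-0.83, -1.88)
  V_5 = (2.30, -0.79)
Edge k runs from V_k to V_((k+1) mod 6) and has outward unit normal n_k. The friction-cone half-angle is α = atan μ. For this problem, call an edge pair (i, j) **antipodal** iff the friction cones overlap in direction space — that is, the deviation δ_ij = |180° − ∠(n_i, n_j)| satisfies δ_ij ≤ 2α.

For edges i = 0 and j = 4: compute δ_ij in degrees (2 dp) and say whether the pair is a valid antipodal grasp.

δ = 10.17°, valid

α = atan 0.45 = 24.23°;  2α = 48.46°
edge 0: e_0 = (-2.14, -0.34);  n_0 = (-0.1569, +0.9876)
edge 4: e_4 = (+3.13, +1.09);  n_4 = (+0.3289, -0.9444)
∠(n_0, n_4) = 169.83°
δ = |180° − 169.83°| = 10.17°
10.17° ≤ 2α = 48.46°  →  valid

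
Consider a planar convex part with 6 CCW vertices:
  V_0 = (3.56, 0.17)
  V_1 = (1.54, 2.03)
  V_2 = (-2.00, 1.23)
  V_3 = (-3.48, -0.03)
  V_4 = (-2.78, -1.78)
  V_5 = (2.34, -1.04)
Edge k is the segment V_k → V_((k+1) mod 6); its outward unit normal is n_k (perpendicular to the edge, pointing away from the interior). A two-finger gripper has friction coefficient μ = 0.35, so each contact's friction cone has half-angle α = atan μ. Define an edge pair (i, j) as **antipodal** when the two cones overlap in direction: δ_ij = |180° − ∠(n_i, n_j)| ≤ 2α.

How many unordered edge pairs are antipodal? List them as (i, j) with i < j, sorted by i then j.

α = atan 0.35 = 19.29°;  2α = 38.58°
n_0 = (+0.6774, +0.7356)
n_1 = (-0.2204, +0.9754)
n_2 = (-0.6482, +0.7614)
n_3 = (-0.9285, -0.3714)
n_4 = (+0.1430, -0.9897)
n_5 = (+0.7042, -0.7100)
  (0,1): δ = 124.63°  ·
  (0,2): δ = 96.95°  ·
  (0,3): δ = 25.56°  ✓
  (0,4): δ = 50.86°  ·
  (0,5): δ = 87.40°  ·
  (1,2): δ = 152.32°  ·
  (1,3): δ = 80.93°  ·
  (1,4): δ = 4.51°  ✓
  (1,5): δ = 32.03°  ✓
  (2,3): δ = 108.61°  ·
  (2,4): δ = 32.19°  ✓
  (2,5): δ = 4.35°  ✓
  (3,4): δ = 103.58°  ·
  (3,5): δ = 67.04°  ·
  (4,5): δ = 143.46°  ·
antipodal pairs: 5

count = 5; pairs: (0,3), (1,4), (1,5), (2,4), (2,5)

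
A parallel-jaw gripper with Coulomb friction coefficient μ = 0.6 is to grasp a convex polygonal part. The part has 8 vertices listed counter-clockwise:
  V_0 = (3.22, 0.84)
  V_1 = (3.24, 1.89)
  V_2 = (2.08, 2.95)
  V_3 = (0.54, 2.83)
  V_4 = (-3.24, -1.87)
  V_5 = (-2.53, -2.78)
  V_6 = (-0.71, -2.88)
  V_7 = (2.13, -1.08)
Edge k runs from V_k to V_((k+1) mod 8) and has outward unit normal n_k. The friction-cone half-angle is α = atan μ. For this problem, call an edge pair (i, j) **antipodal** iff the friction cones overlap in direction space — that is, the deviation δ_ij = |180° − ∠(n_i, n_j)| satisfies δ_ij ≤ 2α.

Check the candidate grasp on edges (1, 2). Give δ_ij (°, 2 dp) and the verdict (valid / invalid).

α = atan 0.6 = 30.96°;  2α = 61.93°
edge 1: e_1 = (-1.16, +1.06);  n_1 = (+0.6746, +0.7382)
edge 2: e_2 = (-1.54, -0.12);  n_2 = (-0.0777, +0.9970)
∠(n_1, n_2) = 46.88°
δ = |180° − 46.88°| = 133.12°
133.12° > 2α = 61.93°  →  invalid

δ = 133.12°, invalid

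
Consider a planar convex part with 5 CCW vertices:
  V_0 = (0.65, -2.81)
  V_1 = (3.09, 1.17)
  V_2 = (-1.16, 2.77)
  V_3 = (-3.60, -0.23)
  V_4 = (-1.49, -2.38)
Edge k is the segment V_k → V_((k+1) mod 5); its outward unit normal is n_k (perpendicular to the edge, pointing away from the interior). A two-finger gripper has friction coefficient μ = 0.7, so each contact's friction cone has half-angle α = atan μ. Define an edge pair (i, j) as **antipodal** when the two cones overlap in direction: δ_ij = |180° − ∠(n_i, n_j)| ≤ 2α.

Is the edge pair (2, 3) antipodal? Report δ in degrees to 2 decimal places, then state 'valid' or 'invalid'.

α = atan 0.7 = 34.99°;  2α = 69.98°
edge 2: e_2 = (-2.44, -3.00);  n_2 = (-0.7758, +0.6310)
edge 3: e_3 = (+2.11, -2.15);  n_3 = (-0.7137, -0.7004)
∠(n_2, n_3) = 83.58°
δ = |180° − 83.58°| = 96.42°
96.42° > 2α = 69.98°  →  invalid

δ = 96.42°, invalid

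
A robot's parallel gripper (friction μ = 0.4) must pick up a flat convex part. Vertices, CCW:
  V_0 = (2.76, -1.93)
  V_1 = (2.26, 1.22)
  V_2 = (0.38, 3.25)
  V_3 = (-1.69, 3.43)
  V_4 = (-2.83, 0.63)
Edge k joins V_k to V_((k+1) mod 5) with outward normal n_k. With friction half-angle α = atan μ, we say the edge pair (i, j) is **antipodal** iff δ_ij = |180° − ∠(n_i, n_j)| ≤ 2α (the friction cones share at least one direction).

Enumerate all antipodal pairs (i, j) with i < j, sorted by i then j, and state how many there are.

α = atan 0.4 = 21.80°;  2α = 43.60°
n_0 = (+0.9876, +0.1568)
n_1 = (+0.7337, +0.6795)
n_2 = (+0.0866, +0.9962)
n_3 = (-0.9262, +0.3771)
n_4 = (-0.4164, -0.9092)
  (0,1): δ = 146.22°  ·
  (0,2): δ = 103.99°  ·
  (0,3): δ = 31.17°  ✓
  (0,4): δ = 56.37°  ·
  (1,2): δ = 137.77°  ·
  (1,3): δ = 64.96°  ·
  (1,4): δ = 22.59°  ✓
  (2,3): δ = 107.18°  ·
  (2,4): δ = 19.64°  ✓
  (3,4): δ = 92.45°  ·
antipodal pairs: 3

count = 3; pairs: (0,3), (1,4), (2,4)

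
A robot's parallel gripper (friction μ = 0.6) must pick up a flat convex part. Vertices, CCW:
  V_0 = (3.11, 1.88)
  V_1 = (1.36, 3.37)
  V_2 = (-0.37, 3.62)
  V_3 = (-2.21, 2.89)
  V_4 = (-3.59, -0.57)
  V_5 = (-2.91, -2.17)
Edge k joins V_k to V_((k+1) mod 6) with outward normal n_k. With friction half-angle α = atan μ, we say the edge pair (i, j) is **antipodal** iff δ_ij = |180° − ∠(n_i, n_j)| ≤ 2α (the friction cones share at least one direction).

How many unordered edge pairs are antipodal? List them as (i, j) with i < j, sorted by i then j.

count = 5; pairs: (0,4), (1,4), (1,5), (2,5), (3,5)

α = atan 0.6 = 30.96°;  2α = 61.93°
n_0 = (+0.6483, +0.7614)
n_1 = (+0.1430, +0.9897)
n_2 = (-0.3688, +0.9295)
n_3 = (-0.9288, +0.3705)
n_4 = (-0.9203, -0.3911)
n_5 = (+0.5582, -0.8297)
  (0,1): δ = 147.81°  ·
  (0,2): δ = 117.95°  ·
  (0,3): δ = 71.33°  ·
  (0,4): δ = 26.56°  ✓
  (0,5): δ = 74.34°  ·
  (1,2): δ = 150.14°  ·
  (1,3): δ = 103.52°  ·
  (1,4): δ = 58.75°  ✓
  (1,5): δ = 42.15°  ✓
  (2,3): δ = 133.38°  ·
  (2,4): δ = 88.61°  ·
  (2,5): δ = 12.29°  ✓
  (3,4): δ = 135.23°  ·
  (3,5): δ = 34.32°  ✓
  (4,5): δ = 79.09°  ·
antipodal pairs: 5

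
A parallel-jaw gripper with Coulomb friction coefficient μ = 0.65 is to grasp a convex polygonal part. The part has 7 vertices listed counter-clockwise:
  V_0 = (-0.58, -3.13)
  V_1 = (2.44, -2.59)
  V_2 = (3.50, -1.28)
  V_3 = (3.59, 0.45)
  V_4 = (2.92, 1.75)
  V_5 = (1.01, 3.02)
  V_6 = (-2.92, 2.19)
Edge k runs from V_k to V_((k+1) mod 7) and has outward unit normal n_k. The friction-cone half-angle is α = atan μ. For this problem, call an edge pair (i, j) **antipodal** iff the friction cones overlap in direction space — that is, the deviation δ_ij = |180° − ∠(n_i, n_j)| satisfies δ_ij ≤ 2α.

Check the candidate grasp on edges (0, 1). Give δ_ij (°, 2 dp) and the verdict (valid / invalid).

α = atan 0.65 = 33.02°;  2α = 66.05°
edge 0: e_0 = (+3.02, +0.54);  n_0 = (+0.1760, -0.9844)
edge 1: e_1 = (+1.06, +1.31);  n_1 = (+0.7774, -0.6290)
∠(n_0, n_1) = 40.88°
δ = |180° − 40.88°| = 139.12°
139.12° > 2α = 66.05°  →  invalid

δ = 139.12°, invalid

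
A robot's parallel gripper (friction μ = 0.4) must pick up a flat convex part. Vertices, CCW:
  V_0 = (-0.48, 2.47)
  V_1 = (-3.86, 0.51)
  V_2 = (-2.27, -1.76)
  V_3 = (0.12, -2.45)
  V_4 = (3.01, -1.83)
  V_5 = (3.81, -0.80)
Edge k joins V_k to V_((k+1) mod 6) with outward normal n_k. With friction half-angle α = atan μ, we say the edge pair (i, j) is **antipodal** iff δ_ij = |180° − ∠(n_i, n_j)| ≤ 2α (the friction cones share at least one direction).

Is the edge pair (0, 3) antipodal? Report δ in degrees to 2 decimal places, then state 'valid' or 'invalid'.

δ = 18.00°, valid

α = atan 0.4 = 21.80°;  2α = 43.60°
edge 0: e_0 = (-3.38, -1.96);  n_0 = (-0.5016, +0.8651)
edge 3: e_3 = (+2.89, +0.62);  n_3 = (+0.2098, -0.9778)
∠(n_0, n_3) = 162.00°
δ = |180° − 162.00°| = 18.00°
18.00° ≤ 2α = 43.60°  →  valid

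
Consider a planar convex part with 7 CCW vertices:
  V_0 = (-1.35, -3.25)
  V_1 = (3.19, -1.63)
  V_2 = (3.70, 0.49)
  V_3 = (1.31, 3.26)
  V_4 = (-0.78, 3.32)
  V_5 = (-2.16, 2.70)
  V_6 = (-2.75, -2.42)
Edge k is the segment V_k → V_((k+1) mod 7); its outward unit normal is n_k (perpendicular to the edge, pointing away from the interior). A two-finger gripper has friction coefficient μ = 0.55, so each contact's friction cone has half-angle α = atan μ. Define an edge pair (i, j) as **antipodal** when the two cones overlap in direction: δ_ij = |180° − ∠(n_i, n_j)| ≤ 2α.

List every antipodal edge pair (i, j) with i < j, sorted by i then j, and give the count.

count = 8; pairs: (0,3), (0,4), (1,4), (1,5), (2,5), (2,6), (3,6), (4,6)

α = atan 0.55 = 28.81°;  2α = 57.62°
n_0 = (+0.3361, -0.9418)
n_1 = (+0.9723, -0.2339)
n_2 = (+0.7571, +0.6533)
n_3 = (+0.0287, +0.9996)
n_4 = (-0.4098, +0.9122)
n_5 = (-0.9934, +0.1145)
n_6 = (-0.5100, -0.8602)
  (0,1): δ = 123.16°  ·
  (0,2): δ = 68.85°  ·
  (0,3): δ = 21.28°  ✓
  (0,4): δ = 4.56°  ✓
  (0,5): δ = 63.79°  ·
  (0,6): δ = 129.70°  ·
  (1,2): δ = 125.69°  ·
  (1,3): δ = 78.12°  ·
  (1,4): δ = 52.28°  ✓
  (1,5): δ = 6.95°  ✓
  (1,6): δ = 72.86°  ·
  (2,3): δ = 132.43°  ·
  (2,4): δ = 106.59°  ·
  (2,5): δ = 47.36°  ✓
  (2,6): δ = 18.55°  ✓
  (3,4): δ = 154.16°  ·
  (3,5): δ = 94.93°  ·
  (3,6): δ = 29.02°  ✓
  (4,5): δ = 120.77°  ·
  (4,6): δ = 54.86°  ✓
  (5,6): δ = 114.09°  ·
antipodal pairs: 8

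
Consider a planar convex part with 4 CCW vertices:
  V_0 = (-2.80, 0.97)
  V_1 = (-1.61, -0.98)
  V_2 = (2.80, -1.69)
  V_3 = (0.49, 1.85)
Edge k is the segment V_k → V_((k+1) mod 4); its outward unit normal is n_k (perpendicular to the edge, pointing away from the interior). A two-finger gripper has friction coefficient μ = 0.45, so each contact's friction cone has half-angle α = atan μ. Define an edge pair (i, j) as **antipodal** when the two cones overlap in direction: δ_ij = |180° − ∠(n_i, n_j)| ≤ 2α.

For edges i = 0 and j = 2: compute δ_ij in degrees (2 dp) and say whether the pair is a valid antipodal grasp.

δ = 1.73°, valid

α = atan 0.45 = 24.23°;  2α = 48.46°
edge 0: e_0 = (+1.19, -1.95);  n_0 = (-0.8536, -0.5209)
edge 2: e_2 = (-2.31, +3.54);  n_2 = (+0.8375, +0.5465)
∠(n_0, n_2) = 178.27°
δ = |180° − 178.27°| = 1.73°
1.73° ≤ 2α = 48.46°  →  valid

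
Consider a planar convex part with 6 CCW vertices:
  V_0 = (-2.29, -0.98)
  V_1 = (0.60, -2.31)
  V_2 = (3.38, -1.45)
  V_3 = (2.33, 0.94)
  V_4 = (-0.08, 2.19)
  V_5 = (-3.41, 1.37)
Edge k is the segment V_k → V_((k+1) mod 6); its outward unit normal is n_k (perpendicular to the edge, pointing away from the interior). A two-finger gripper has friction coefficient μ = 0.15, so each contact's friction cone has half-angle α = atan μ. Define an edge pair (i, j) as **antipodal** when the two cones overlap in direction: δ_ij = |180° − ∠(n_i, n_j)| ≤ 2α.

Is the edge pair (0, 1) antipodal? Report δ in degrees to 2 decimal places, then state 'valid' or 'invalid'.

δ = 138.10°, invalid

α = atan 0.15 = 8.53°;  2α = 17.06°
edge 0: e_0 = (+2.89, -1.33);  n_0 = (-0.4181, -0.9084)
edge 1: e_1 = (+2.78, +0.86);  n_1 = (+0.2955, -0.9553)
∠(n_0, n_1) = 41.90°
δ = |180° − 41.90°| = 138.10°
138.10° > 2α = 17.06°  →  invalid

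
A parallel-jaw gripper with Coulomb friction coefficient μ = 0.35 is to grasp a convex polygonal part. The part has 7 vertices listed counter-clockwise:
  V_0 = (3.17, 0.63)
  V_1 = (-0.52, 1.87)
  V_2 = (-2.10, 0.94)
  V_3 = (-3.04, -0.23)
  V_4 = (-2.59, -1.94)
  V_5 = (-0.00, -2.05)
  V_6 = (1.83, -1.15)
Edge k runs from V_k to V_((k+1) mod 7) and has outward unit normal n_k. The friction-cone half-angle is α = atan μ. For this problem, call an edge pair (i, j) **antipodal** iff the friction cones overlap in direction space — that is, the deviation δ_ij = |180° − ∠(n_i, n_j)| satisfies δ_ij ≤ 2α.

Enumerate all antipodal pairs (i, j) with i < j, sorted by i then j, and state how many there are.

α = atan 0.35 = 19.29°;  2α = 38.58°
n_0 = (+0.3185, +0.9479)
n_1 = (-0.5073, +0.8618)
n_2 = (-0.7796, +0.6263)
n_3 = (-0.9671, -0.2545)
n_4 = (-0.0424, -0.9991)
n_5 = (+0.4413, -0.8973)
n_6 = (+0.7989, -0.6014)
  (0,1): δ = 130.94°  ·
  (0,2): δ = 110.20°  ·
  (0,3): δ = 56.68°  ·
  (0,4): δ = 16.14°  ✓
  (0,5): δ = 44.76°  ·
  (0,6): δ = 71.60°  ·
  (1,2): δ = 159.26°  ·
  (1,3): δ = 105.74°  ·
  (1,4): δ = 32.91°  ✓
  (1,5): δ = 4.29°  ✓
  (1,6): δ = 22.55°  ✓
  (2,3): δ = 126.48°  ·
  (2,4): δ = 53.65°  ·
  (2,5): δ = 25.03°  ✓
  (2,6): δ = 1.81°  ✓
  (3,4): δ = 107.18°  ·
  (3,5): δ = 78.56°  ·
  (3,6): δ = 51.72°  ·
  (4,5): δ = 151.38°  ·
  (4,6): δ = 124.54°  ·
  (5,6): δ = 153.16°  ·
antipodal pairs: 6

count = 6; pairs: (0,4), (1,4), (1,5), (1,6), (2,5), (2,6)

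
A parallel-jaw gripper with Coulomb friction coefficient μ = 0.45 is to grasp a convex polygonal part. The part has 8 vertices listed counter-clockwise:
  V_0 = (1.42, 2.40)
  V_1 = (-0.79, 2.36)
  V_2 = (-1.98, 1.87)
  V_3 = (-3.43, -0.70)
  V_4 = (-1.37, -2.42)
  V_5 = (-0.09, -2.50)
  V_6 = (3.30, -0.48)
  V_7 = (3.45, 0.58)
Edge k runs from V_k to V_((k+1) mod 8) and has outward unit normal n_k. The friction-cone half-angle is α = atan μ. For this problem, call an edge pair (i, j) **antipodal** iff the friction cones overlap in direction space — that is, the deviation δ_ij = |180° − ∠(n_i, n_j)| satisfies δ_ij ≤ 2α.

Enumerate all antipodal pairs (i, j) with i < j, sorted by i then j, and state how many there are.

count = 9; pairs: (0,3), (0,4), (0,5), (1,4), (1,5), (2,5), (2,6), (3,7), (4,7)

α = atan 0.45 = 24.23°;  2α = 48.46°
n_0 = (-0.0181, +0.9998)
n_1 = (-0.3807, +0.9247)
n_2 = (-0.8709, +0.4914)
n_3 = (-0.6409, -0.7676)
n_4 = (-0.0624, -0.9981)
n_5 = (+0.5119, -0.8591)
n_6 = (+0.9901, -0.1401)
n_7 = (+0.6675, +0.7446)
  (0,1): δ = 158.66°  ·
  (0,2): δ = 120.47°  ·
  (0,3): δ = 40.90°  ✓
  (0,4): δ = 4.61°  ✓
  (0,5): δ = 29.75°  ✓
  (0,6): δ = 80.91°  ·
  (0,7): δ = 137.09°  ·
  (1,2): δ = 141.81°  ·
  (1,3): δ = 62.24°  ·
  (1,4): δ = 25.96°  ✓
  (1,5): δ = 8.41°  ✓
  (1,6): δ = 59.57°  ·
  (1,7): δ = 115.74°  ·
  (2,3): δ = 100.43°  ·
  (2,4): δ = 64.14°  ·
  (2,5): δ = 29.78°  ✓
  (2,6): δ = 21.38°  ✓
  (2,7): δ = 77.55°  ·
  (3,4): δ = 143.72°  ·
  (3,5): δ = 109.35°  ·
  (3,6): δ = 58.19°  ·
  (3,7): δ = 2.02°  ✓
  (4,5): δ = 145.63°  ·
  (4,6): δ = 94.48°  ·
  (4,7): δ = 38.30°  ✓
  (5,6): δ = 128.84°  ·
  (5,7): δ = 72.67°  ·
  (6,7): δ = 123.82°  ·
antipodal pairs: 9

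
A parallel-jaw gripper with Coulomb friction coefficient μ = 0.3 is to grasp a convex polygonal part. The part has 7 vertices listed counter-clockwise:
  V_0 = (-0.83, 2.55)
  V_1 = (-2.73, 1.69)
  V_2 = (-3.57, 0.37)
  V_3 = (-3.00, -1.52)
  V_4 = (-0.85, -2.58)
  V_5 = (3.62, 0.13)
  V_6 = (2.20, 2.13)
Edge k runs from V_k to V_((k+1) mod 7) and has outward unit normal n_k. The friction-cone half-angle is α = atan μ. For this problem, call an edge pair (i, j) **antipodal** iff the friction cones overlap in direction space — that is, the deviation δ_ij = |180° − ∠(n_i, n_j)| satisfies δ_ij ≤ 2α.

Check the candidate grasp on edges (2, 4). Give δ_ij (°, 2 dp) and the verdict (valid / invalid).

α = atan 0.3 = 16.70°;  2α = 33.40°
edge 2: e_2 = (+0.57, -1.89);  n_2 = (-0.9574, -0.2887)
edge 4: e_4 = (+4.47, +2.71);  n_4 = (+0.5184, -0.8551)
∠(n_2, n_4) = 104.44°
δ = |180° − 104.44°| = 75.56°
75.56° > 2α = 33.40°  →  invalid

δ = 75.56°, invalid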